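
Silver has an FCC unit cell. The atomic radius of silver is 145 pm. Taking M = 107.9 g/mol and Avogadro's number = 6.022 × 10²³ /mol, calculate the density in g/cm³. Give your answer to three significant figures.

In an FCC lattice, atoms touch along the face diagonal, so √2·a = 4r, giving a = 410.1 pm = 4.101 × 10^-8 cm.
With Z = 4, ρ = Z·M/(N_A·a³) = 4 × 107.9 / (6.022 × 10²³ × 6.898 × 10^-23) = 10.39 g/cm³.

10.4 g/cm³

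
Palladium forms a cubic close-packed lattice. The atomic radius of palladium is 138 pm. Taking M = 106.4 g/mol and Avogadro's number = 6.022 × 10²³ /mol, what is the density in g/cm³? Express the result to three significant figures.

In an FCC lattice, atoms touch along the face diagonal, so √2·a = 4r, giving a = 390.3 pm = 3.903 × 10^-8 cm.
With Z = 4, ρ = Z·M/(N_A·a³) = 4 × 106.4 / (6.022 × 10²³ × 5.947 × 10^-23) = 11.88 g/cm³.

11.9 g/cm³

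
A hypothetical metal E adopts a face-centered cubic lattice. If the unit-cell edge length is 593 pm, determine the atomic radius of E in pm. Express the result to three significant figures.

In an FCC lattice, atoms touch along the face diagonal, so √2·a = 4r.
r = √2·a/4 = 1.4142 × 593 / 4 = 210 pm.

210 pm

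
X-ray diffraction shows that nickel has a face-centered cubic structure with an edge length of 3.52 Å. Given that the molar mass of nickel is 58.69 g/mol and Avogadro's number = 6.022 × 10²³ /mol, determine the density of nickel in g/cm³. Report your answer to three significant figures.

An FCC unit cell contains Z = 4 atoms.
Cell volume: a³ = (3.52 Å)³ = (3.520 × 10^-8 cm)³ = 4.361 × 10^-23 cm³.
ρ = Z·M/(N_A·a³) = 4 × 58.69 / (6.022 × 10²³ × 4.361 × 10^-23) = 8.938 g/cm³.

8.94 g/cm³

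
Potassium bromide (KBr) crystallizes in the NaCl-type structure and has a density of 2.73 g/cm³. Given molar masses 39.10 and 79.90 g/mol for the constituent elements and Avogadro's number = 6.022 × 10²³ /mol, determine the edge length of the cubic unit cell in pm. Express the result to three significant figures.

662 pm

M(KBr) = 119.0 g/mol; Z = 4 formula units per cell.
a³ = Z·M/(N_A·ρ) = 4 × 119.0 / (6.022 × 10²³ × 2.73) = 2.895 × 10^-22 cm³, so a = 6.616 × 10^-8 cm = 662 pm.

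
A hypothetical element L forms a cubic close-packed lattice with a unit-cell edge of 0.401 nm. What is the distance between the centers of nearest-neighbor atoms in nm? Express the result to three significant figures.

0.284 nm

In an FCC structure, atoms touch along the face diagonal, so √2·a = 4r; the nearest-neighbor distance equals 2r = 0.7071·a.
d = 0.7071 × 0.401 = 0.284 nm.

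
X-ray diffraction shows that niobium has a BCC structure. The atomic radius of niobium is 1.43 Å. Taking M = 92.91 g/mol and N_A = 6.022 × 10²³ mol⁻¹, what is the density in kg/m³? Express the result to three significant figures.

In a BCC lattice, atoms touch along the body diagonal, so √3·a = 4r, giving a = 3.302 Å = 3.302 × 10^-8 cm.
With Z = 2, ρ = Z·M/(N_A·a³) = 2 × 92.91 / (6.022 × 10²³ × 3.602 × 10^-23) = 8.567 g/cm³ = 8570 kg/m³.

8570 kg/m³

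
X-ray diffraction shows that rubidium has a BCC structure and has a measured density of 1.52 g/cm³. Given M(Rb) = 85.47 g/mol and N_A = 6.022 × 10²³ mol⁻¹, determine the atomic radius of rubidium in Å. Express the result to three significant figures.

For a BCC cell (Z = 2), a³ = Z·M/(N_A·ρ) = 2 × 85.47 / (6.022 × 10²³ × 1.520) = 1.867 × 10^-22 cm³, so a = 5.716 × 10^-8 cm = 5.716 Å.
Atoms touch along the body diagonal, so √3·a = 4r, so r = 0.4330 × a = 2.48 Å.

2.48 Å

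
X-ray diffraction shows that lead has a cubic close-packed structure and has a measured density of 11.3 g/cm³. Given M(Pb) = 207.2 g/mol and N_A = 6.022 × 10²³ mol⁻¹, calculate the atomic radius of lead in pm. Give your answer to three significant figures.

175 pm

For an FCC cell (Z = 4), a³ = Z·M/(N_A·ρ) = 4 × 207.2 / (6.022 × 10²³ × 11.30) = 1.218 × 10^-22 cm³, so a = 4.957 × 10^-8 cm = 495.7 pm.
Atoms touch along the face diagonal, so √2·a = 4r, so r = 0.3536 × a = 175 pm.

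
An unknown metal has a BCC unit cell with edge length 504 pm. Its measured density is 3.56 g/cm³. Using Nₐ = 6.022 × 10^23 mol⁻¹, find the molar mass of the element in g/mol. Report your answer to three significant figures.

137 g/mol

A BCC cell has Z = 2 atoms; a = 5.040 × 10^-8 cm.
M = ρ·N_A·a³/Z = 3.56 × 6.022 × 10²³ × 1.280 × 10^-22 / 2 = 137 g/mol.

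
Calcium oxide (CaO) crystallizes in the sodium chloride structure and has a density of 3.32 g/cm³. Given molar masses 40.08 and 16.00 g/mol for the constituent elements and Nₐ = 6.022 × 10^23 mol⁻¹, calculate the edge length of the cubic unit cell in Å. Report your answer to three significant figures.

4.82 Å

M(CaO) = 56.08 g/mol; Z = 4 formula units per cell.
a³ = Z·M/(N_A·ρ) = 4 × 56.08 / (6.022 × 10²³ × 3.32) = 1.122 × 10^-22 cm³, so a = 4.823 × 10^-8 cm = 4.82 Å.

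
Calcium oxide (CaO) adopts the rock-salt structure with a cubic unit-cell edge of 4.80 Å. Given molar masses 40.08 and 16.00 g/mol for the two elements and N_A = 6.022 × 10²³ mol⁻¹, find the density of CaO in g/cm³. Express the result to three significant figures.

The rock-salt structure contains Z = 4 formula units per cell; M(CaO) = 40.08 + 16.00 = 56.08 g/mol.
a³ = (4.800 × 10^-8 cm)³ = 1.106 × 10^-22 cm³.
ρ = 4 × 56.08 / (6.022 × 10²³ × 1.106 × 10^-22) = 3.368 g/cm³.

3.37 g/cm³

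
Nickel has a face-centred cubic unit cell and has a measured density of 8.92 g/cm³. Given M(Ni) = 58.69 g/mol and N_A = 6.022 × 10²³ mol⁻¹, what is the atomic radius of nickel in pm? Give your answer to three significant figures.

125 pm

For an FCC cell (Z = 4), a³ = Z·M/(N_A·ρ) = 4 × 58.69 / (6.022 × 10²³ × 8.920) = 4.370 × 10^-23 cm³, so a = 3.522 × 10^-8 cm = 352.2 pm.
Atoms touch along the face diagonal, so √2·a = 4r, so r = 0.3536 × a = 125 pm.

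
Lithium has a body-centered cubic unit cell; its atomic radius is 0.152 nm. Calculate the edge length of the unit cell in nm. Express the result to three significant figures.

0.351 nm

In a BCC lattice, atoms touch along the body diagonal, so √3·a = 4r.
a = 4r/√3 = 4 × 0.152 / 1.7321 = 0.351 nm.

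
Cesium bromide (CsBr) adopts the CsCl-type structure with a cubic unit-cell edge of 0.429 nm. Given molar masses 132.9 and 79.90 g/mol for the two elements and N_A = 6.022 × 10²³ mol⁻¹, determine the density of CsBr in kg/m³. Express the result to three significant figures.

The CsCl-type structure contains Z = 1 formula unit per cell; M(CsBr) = 132.9 + 79.90 = 212.8 g/mol.
a³ = (4.290 × 10^-8 cm)³ = 7.895 × 10^-23 cm³.
ρ = 1 × 212.8 / (6.022 × 10²³ × 7.895 × 10^-23) = 4.476 g/cm³ = 4480 kg/m³.

4480 kg/m³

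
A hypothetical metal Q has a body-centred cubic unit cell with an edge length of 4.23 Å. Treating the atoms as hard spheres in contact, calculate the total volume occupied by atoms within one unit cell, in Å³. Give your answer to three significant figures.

51.5 Å³

In a BCC lattice atoms touch along the body diagonal, so √3·a = 4r, so r = 0.4330a = 1.832 Å.
V_atoms = Z × (4/3)πr³ = 2 × (4/3)π × (1.832)³ = 51.5 Å³.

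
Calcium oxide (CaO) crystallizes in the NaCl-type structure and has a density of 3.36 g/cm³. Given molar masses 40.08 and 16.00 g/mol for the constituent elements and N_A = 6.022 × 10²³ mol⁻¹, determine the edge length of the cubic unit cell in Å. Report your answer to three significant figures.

4.80 Å

M(CaO) = 56.08 g/mol; Z = 4 formula units per cell.
a³ = Z·M/(N_A·ρ) = 4 × 56.08 / (6.022 × 10²³ × 3.36) = 1.109 × 10^-22 cm³, so a = 4.804 × 10^-8 cm = 4.80 Å.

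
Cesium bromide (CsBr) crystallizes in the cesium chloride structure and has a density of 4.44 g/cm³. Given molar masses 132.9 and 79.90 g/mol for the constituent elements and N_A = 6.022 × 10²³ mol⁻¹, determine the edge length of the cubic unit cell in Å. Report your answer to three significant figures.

M(CsBr) = 212.8 g/mol; Z = 1 formula unit per cell.
a³ = Z·M/(N_A·ρ) = 1 × 212.8 / (6.022 × 10²³ × 4.44) = 7.959 × 10^-23 cm³, so a = 4.301 × 10^-8 cm = 4.30 Å.

4.30 Å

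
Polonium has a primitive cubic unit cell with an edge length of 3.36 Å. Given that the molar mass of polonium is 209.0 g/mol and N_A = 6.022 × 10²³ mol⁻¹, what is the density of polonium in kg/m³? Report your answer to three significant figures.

A simple cubic unit cell contains Z = 1 atom.
Cell volume: a³ = (3.36 Å)³ = (3.360 × 10^-8 cm)³ = 3.793 × 10^-23 cm³.
ρ = Z·M/(N_A·a³) = 1 × 209.0 / (6.022 × 10²³ × 3.793 × 10^-23) = 9.149 g/cm³ = 9150 kg/m³.

9150 kg/m³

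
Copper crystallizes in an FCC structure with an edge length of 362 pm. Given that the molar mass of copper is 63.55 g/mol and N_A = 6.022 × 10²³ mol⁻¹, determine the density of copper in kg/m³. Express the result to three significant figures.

An FCC unit cell contains Z = 4 atoms.
Cell volume: a³ = (362 pm)³ = (3.620 × 10^-8 cm)³ = 4.744 × 10^-23 cm³.
ρ = Z·M/(N_A·a³) = 4 × 63.55 / (6.022 × 10²³ × 4.744 × 10^-23) = 8.898 g/cm³ = 8900 kg/m³.

8900 kg/m³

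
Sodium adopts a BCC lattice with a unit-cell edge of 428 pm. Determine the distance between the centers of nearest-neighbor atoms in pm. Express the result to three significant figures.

371 pm

In a BCC structure, atoms touch along the body diagonal, so √3·a = 4r; the nearest-neighbor distance equals 2r = 0.8660·a.
d = 0.8660 × 428 = 371 pm.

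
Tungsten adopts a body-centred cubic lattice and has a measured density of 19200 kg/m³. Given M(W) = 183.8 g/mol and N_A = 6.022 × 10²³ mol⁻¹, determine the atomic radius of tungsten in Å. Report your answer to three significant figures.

1.37 Å

For a BCC cell (Z = 2), a³ = Z·M/(N_A·ρ) = 2 × 183.8 / (6.022 × 10²³ × 19.20) = 3.179 × 10^-23 cm³, so a = 3.168 × 10^-8 cm = 3.168 Å.
Atoms touch along the body diagonal, so √3·a = 4r, so r = 0.4330 × a = 1.37 Å.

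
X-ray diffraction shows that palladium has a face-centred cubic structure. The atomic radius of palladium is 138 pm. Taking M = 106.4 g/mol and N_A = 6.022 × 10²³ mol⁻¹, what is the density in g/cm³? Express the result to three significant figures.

In an FCC lattice, atoms touch along the face diagonal, so √2·a = 4r, giving a = 390.3 pm = 3.903 × 10^-8 cm.
With Z = 4, ρ = Z·M/(N_A·a³) = 4 × 106.4 / (6.022 × 10²³ × 5.947 × 10^-23) = 11.88 g/cm³.

11.9 g/cm³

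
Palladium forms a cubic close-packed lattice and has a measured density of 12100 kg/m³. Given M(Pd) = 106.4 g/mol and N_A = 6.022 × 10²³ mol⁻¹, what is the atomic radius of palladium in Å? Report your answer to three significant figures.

For an FCC cell (Z = 4), a³ = Z·M/(N_A·ρ) = 4 × 106.4 / (6.022 × 10²³ × 12.10) = 5.841 × 10^-23 cm³, so a = 3.880 × 10^-8 cm = 3.880 Å.
Atoms touch along the face diagonal, so √2·a = 4r, so r = 0.3536 × a = 1.37 Å.

1.37 Å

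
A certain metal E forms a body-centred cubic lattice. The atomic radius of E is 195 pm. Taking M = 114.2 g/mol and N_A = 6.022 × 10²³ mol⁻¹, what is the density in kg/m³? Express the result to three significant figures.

4150 kg/m³

In a BCC lattice, atoms touch along the body diagonal, so √3·a = 4r, giving a = 450.3 pm = 4.503 × 10^-8 cm.
With Z = 2, ρ = Z·M/(N_A·a³) = 2 × 114.2 / (6.022 × 10²³ × 9.133 × 10^-23) = 4.153 g/cm³ = 4150 kg/m³.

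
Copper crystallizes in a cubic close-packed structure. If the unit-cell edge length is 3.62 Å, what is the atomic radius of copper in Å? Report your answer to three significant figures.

In an FCC lattice, atoms touch along the face diagonal, so √2·a = 4r.
r = √2·a/4 = 1.4142 × 3.62 / 4 = 1.28 Å.

1.28 Å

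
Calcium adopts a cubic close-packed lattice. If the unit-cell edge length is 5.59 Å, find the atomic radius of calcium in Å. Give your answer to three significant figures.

In an FCC lattice, atoms touch along the face diagonal, so √2·a = 4r.
r = √2·a/4 = 1.4142 × 5.59 / 4 = 1.98 Å.

1.98 Å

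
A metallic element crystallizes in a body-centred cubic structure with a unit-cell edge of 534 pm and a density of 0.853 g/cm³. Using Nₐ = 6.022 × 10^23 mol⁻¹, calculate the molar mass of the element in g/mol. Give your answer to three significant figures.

A BCC cell has Z = 2 atoms; a = 5.340 × 10^-8 cm.
M = ρ·N_A·a³/Z = 0.853 × 6.022 × 10²³ × 1.523 × 10^-22 / 2 = 39.1 g/mol.

39.1 g/mol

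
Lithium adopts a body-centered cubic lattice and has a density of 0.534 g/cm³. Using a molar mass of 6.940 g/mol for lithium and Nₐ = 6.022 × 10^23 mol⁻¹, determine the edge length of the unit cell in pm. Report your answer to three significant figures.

351 pm

With Z = 2 atoms per BCC cell, a³ = Z·M/(N_A·ρ) = 2 × 6.940 / (6.022 × 10²³ × 0.5340 g/cm³) = 4.316 × 10^-23 cm³.
a = (4.316 × 10^-23)^(1/3) = 3.508 × 10^-8 cm = 351 pm.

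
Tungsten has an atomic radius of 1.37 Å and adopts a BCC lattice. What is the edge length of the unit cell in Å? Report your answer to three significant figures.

3.16 Å

In a BCC lattice, atoms touch along the body diagonal, so √3·a = 4r.
a = 4r/√3 = 4 × 1.37 / 1.7321 = 3.16 Å.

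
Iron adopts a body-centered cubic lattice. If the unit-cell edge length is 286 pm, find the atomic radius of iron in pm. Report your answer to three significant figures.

In a BCC lattice, atoms touch along the body diagonal, so √3·a = 4r.
r = √3·a/4 = 1.7321 × 286 / 4 = 124 pm.

124 pm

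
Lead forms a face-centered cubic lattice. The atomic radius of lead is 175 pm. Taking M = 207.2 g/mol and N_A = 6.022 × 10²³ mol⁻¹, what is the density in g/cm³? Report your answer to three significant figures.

11.3 g/cm³

In an FCC lattice, atoms touch along the face diagonal, so √2·a = 4r, giving a = 495.0 pm = 4.950 × 10^-8 cm.
With Z = 4, ρ = Z·M/(N_A·a³) = 4 × 207.2 / (6.022 × 10²³ × 1.213 × 10^-22) = 11.35 g/cm³.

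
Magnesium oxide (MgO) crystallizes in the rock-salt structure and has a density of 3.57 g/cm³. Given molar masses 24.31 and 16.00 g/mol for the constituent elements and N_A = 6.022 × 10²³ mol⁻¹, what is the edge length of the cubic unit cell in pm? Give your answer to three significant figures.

422 pm

M(MgO) = 40.31 g/mol; Z = 4 formula units per cell.
a³ = Z·M/(N_A·ρ) = 4 × 40.31 / (6.022 × 10²³ × 3.57) = 7.500 × 10^-23 cm³, so a = 4.217 × 10^-8 cm = 422 pm.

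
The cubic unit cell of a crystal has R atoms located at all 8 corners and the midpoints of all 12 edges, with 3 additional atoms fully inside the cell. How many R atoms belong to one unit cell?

Corner atoms are shared by 8 cells (1/8 each), edge atoms by 4 (1/4 each), interior atoms are unshared.
Net atoms = 8 × 1/8 + 12 × 1/4 + 3 = 1 + 3 + 3 = 7.

7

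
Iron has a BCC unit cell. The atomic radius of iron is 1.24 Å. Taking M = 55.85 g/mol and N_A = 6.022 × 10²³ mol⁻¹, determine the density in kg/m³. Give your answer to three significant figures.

7900 kg/m³

In a BCC lattice, atoms touch along the body diagonal, so √3·a = 4r, giving a = 2.864 Å = 2.864 × 10^-8 cm.
With Z = 2, ρ = Z·M/(N_A·a³) = 2 × 55.85 / (6.022 × 10²³ × 2.348 × 10^-23) = 7.899 g/cm³ = 7900 kg/m³.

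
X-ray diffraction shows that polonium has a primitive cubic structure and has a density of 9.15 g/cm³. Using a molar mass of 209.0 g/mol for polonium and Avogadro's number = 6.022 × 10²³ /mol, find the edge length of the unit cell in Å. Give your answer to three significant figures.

3.36 Å

With Z = 1 atom per simple cubic cell, a³ = Z·M/(N_A·ρ) = 1 × 209.0 / (6.022 × 10²³ × 9.150 g/cm³) = 3.793 × 10^-23 cm³.
a = (3.793 × 10^-23)^(1/3) = 3.360 × 10^-8 cm = 3.36 Å.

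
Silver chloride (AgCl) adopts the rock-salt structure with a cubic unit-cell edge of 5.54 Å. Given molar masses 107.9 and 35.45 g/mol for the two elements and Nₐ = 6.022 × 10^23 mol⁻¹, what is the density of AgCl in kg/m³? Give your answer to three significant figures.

5600 kg/m³

The rock-salt structure contains Z = 4 formula units per cell; M(AgCl) = 107.9 + 35.45 = 143.35 g/mol.
a³ = (5.540 × 10^-8 cm)³ = 1.700 × 10^-22 cm³.
ρ = 4 × 143.35 / (6.022 × 10²³ × 1.700 × 10^-22) = 5.600 g/cm³ = 5600 kg/m³.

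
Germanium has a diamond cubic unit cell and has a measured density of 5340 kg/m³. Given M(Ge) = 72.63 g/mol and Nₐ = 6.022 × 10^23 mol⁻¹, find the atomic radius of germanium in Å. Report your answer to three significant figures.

1.22 Å

For a diamond cubic cell (Z = 8), a³ = Z·M/(N_A·ρ) = 8 × 72.63 / (6.022 × 10²³ × 5.340) = 1.807 × 10^-22 cm³, so a = 5.653 × 10^-8 cm = 5.653 Å.
Nearest neighbors lie along the body diagonal with √3·a = 8r, so r = 0.2165 × a = 1.22 Å.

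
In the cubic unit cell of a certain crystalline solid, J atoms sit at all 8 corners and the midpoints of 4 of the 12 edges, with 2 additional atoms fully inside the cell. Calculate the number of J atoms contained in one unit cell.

Corner atoms are shared by 8 cells (1/8 each), edge atoms by 4 (1/4 each), interior atoms are unshared.
Net atoms = 8 × 1/8 + 4 × 1/4 + 2 = 1 + 1 + 2 = 4.

4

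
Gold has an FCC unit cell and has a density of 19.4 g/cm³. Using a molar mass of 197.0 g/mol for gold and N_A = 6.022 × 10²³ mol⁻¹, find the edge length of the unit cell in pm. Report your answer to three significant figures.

407 pm

With Z = 4 atoms per FCC cell, a³ = Z·M/(N_A·ρ) = 4 × 197.0 / (6.022 × 10²³ × 19.40 g/cm³) = 6.745 × 10^-23 cm³.
a = (6.745 × 10^-23)^(1/3) = 4.071 × 10^-8 cm = 407 pm.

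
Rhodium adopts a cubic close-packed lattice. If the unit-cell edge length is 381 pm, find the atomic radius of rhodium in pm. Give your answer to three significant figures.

In an FCC lattice, atoms touch along the face diagonal, so √2·a = 4r.
r = √2·a/4 = 1.4142 × 381 / 4 = 135 pm.

135 pm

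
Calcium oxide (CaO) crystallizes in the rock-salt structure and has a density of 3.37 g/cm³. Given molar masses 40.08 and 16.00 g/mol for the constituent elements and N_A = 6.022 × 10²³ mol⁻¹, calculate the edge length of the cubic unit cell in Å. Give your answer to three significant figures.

4.80 Å

M(CaO) = 56.08 g/mol; Z = 4 formula units per cell.
a³ = Z·M/(N_A·ρ) = 4 × 56.08 / (6.022 × 10²³ × 3.37) = 1.105 × 10^-22 cm³, so a = 4.799 × 10^-8 cm = 4.80 Å.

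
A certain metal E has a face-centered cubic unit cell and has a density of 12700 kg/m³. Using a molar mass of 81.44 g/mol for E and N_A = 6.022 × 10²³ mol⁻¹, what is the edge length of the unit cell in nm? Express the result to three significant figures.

0.349 nm

With Z = 4 atoms per FCC cell, a³ = Z·M/(N_A·ρ) = 4 × 81.44 / (6.022 × 10²³ × 12.70 g/cm³) = 4.259 × 10^-23 cm³.
a = (4.259 × 10^-23)^(1/3) = 3.492 × 10^-8 cm = 0.349 nm.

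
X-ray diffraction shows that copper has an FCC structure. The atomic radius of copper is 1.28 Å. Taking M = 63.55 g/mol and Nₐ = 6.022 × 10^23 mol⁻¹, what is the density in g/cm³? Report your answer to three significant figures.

In an FCC lattice, atoms touch along the face diagonal, so √2·a = 4r, giving a = 3.620 Å = 3.620 × 10^-8 cm.
With Z = 4, ρ = Z·M/(N_A·a³) = 4 × 63.55 / (6.022 × 10²³ × 4.745 × 10^-23) = 8.895 g/cm³.

8.90 g/cm³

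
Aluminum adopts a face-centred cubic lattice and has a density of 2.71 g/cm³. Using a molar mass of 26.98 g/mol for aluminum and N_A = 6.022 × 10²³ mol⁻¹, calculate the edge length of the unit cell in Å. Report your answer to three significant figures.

With Z = 4 atoms per FCC cell, a³ = Z·M/(N_A·ρ) = 4 × 26.98 / (6.022 × 10²³ × 2.710 g/cm³) = 6.613 × 10^-23 cm³.
a = (6.613 × 10^-23)^(1/3) = 4.044 × 10^-8 cm = 4.04 Å.

4.04 Å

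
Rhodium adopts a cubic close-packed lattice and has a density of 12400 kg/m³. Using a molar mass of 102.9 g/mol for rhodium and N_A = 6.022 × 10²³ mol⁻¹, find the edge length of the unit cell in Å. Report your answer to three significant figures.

With Z = 4 atoms per FCC cell, a³ = Z·M/(N_A·ρ) = 4 × 102.9 / (6.022 × 10²³ × 12.40 g/cm³) = 5.512 × 10^-23 cm³.
a = (5.512 × 10^-23)^(1/3) = 3.806 × 10^-8 cm = 3.81 Å.

3.81 Å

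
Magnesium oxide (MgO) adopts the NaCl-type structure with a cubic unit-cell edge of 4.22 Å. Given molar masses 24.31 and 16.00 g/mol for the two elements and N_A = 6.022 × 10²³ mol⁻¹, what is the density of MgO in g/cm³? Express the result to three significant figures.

3.56 g/cm³

The NaCl-type structure contains Z = 4 formula units per cell; M(MgO) = 24.31 + 16.00 = 40.31 g/mol.
a³ = (4.220 × 10^-8 cm)³ = 7.515 × 10^-23 cm³.
ρ = 4 × 40.31 / (6.022 × 10²³ × 7.515 × 10^-23) = 3.563 g/cm³.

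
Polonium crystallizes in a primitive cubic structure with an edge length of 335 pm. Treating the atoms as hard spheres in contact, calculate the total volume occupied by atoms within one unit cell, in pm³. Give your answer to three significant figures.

In a simple cubic lattice atoms touch along the cell edge, so a = 2r, so r = 0.5000a = 167.5 pm.
V_atoms = Z × (4/3)πr³ = 1 × (4/3)π × (167.5)³ = 1.97 × 10^7 pm³.

1.97 × 10^7 pm³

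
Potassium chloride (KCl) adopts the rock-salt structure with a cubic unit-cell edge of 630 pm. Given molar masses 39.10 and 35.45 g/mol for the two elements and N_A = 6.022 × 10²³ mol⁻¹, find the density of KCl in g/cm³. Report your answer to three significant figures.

The rock-salt structure contains Z = 4 formula units per cell; M(KCl) = 39.10 + 35.45 = 74.55 g/mol.
a³ = (6.300 × 10^-8 cm)³ = 2.500 × 10^-22 cm³.
ρ = 4 × 74.55 / (6.022 × 10²³ × 2.500 × 10^-22) = 1.980 g/cm³.

1.98 g/cm³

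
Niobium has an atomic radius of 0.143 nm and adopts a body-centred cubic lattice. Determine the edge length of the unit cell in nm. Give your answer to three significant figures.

In a BCC lattice, atoms touch along the body diagonal, so √3·a = 4r.
a = 4r/√3 = 4 × 0.143 / 1.7321 = 0.330 nm.

0.330 nm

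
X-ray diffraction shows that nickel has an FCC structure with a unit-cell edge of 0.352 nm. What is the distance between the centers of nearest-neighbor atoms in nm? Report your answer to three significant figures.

0.249 nm

In an FCC structure, atoms touch along the face diagonal, so √2·a = 4r; the nearest-neighbor distance equals 2r = 0.7071·a.
d = 0.7071 × 0.352 = 0.249 nm.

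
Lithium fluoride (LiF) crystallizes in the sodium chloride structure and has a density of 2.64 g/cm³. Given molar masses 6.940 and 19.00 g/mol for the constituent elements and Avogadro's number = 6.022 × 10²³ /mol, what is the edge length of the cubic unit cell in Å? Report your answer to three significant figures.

M(LiF) = 25.94 g/mol; Z = 4 formula units per cell.
a³ = Z·M/(N_A·ρ) = 4 × 25.94 / (6.022 × 10²³ × 2.64) = 6.527 × 10^-23 cm³, so a = 4.026 × 10^-8 cm = 4.03 Å.

4.03 Å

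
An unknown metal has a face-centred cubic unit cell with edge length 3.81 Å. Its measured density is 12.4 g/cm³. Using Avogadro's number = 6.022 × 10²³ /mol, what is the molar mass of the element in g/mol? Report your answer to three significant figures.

An FCC cell has Z = 4 atoms; a = 3.810 × 10^-8 cm.
M = ρ·N_A·a³/Z = 12.4 × 6.022 × 10²³ × 5.531 × 10^-23 / 4 = 103 g/mol.

103 g/mol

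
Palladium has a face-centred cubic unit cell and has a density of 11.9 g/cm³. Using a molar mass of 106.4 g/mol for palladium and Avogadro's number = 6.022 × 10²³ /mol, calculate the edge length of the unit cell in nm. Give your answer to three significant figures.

0.390 nm

With Z = 4 atoms per FCC cell, a³ = Z·M/(N_A·ρ) = 4 × 106.4 / (6.022 × 10²³ × 11.90 g/cm³) = 5.939 × 10^-23 cm³.
a = (5.939 × 10^-23)^(1/3) = 3.902 × 10^-8 cm = 0.390 nm.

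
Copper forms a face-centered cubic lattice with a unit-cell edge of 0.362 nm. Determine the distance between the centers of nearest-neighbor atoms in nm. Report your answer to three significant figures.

0.256 nm

In an FCC structure, atoms touch along the face diagonal, so √2·a = 4r; the nearest-neighbor distance equals 2r = 0.7071·a.
d = 0.7071 × 0.362 = 0.256 nm.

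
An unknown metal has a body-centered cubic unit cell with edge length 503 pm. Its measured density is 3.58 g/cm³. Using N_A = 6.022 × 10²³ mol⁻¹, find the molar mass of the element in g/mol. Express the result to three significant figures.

A BCC cell has Z = 2 atoms; a = 5.030 × 10^-8 cm.
M = ρ·N_A·a³/Z = 3.58 × 6.022 × 10²³ × 1.273 × 10^-22 / 2 = 137 g/mol.

137 g/mol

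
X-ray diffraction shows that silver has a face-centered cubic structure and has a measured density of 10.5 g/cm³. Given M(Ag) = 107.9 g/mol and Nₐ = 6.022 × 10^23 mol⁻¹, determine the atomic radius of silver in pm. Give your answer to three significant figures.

For an FCC cell (Z = 4), a³ = Z·M/(N_A·ρ) = 4 × 107.9 / (6.022 × 10²³ × 10.50) = 6.826 × 10^-23 cm³, so a = 4.087 × 10^-8 cm = 408.7 pm.
Atoms touch along the face diagonal, so √2·a = 4r, so r = 0.3536 × a = 144 pm.

144 pm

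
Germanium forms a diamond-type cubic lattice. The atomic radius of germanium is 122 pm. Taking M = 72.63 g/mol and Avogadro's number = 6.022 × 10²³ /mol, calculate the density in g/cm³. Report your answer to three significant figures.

In a diamond cubic lattice, nearest neighbors lie along the body diagonal with √3·a = 8r, giving a = 563.5 pm = 5.635 × 10^-8 cm.
With Z = 8, ρ = Z·M/(N_A·a³) = 8 × 72.63 / (6.022 × 10²³ × 1.789 × 10^-22) = 5.393 g/cm³.

5.39 g/cm³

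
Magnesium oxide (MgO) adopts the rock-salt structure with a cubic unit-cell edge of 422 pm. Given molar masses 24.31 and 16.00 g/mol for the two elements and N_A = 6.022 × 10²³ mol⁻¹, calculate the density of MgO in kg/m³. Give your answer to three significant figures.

The rock-salt structure contains Z = 4 formula units per cell; M(MgO) = 24.31 + 16.00 = 40.31 g/mol.
a³ = (4.220 × 10^-8 cm)³ = 7.515 × 10^-23 cm³.
ρ = 4 × 40.31 / (6.022 × 10²³ × 7.515 × 10^-23) = 3.563 g/cm³ = 3560 kg/m³.

3560 kg/m³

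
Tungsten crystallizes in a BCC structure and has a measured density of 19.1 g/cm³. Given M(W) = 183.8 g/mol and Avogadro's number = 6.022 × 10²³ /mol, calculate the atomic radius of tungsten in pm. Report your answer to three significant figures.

137 pm

For a BCC cell (Z = 2), a³ = Z·M/(N_A·ρ) = 2 × 183.8 / (6.022 × 10²³ × 19.10) = 3.196 × 10^-23 cm³, so a = 3.173 × 10^-8 cm = 317.3 pm.
Atoms touch along the body diagonal, so √3·a = 4r, so r = 0.4330 × a = 137 pm.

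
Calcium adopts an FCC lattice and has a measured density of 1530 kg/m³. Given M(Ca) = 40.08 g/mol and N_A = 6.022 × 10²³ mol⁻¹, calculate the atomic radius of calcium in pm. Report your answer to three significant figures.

197 pm

For an FCC cell (Z = 4), a³ = Z·M/(N_A·ρ) = 4 × 40.08 / (6.022 × 10²³ × 1.530) = 1.740 × 10^-22 cm³, so a = 5.583 × 10^-8 cm = 558.3 pm.
Atoms touch along the face diagonal, so √2·a = 4r, so r = 0.3536 × a = 197 pm.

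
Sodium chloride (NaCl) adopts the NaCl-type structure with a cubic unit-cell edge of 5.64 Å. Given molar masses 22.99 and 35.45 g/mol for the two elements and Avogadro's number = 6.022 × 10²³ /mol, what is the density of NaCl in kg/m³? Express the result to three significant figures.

2160 kg/m³

The NaCl-type structure contains Z = 4 formula units per cell; M(NaCl) = 22.99 + 35.45 = 58.44 g/mol.
a³ = (5.640 × 10^-8 cm)³ = 1.794 × 10^-22 cm³.
ρ = 4 × 58.44 / (6.022 × 10²³ × 1.794 × 10^-22) = 2.164 g/cm³ = 2160 kg/m³.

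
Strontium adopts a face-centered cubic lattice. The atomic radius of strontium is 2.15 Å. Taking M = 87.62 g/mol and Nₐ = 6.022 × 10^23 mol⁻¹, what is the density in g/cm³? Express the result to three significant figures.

2.59 g/cm³

In an FCC lattice, atoms touch along the face diagonal, so √2·a = 4r, giving a = 6.081 Å = 6.081 × 10^-8 cm.
With Z = 4, ρ = Z·M/(N_A·a³) = 4 × 87.62 / (6.022 × 10²³ × 2.249 × 10^-22) = 2.588 g/cm³.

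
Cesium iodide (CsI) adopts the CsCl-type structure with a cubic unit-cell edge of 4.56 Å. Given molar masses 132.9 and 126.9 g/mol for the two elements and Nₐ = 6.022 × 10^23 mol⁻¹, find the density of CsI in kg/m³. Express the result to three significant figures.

The CsCl-type structure contains Z = 1 formula unit per cell; M(CsI) = 132.9 + 126.9 = 259.8 g/mol.
a³ = (4.560 × 10^-8 cm)³ = 9.482 × 10^-23 cm³.
ρ = 1 × 259.8 / (6.022 × 10²³ × 9.482 × 10^-23) = 4.550 g/cm³ = 4550 kg/m³.

4550 kg/m³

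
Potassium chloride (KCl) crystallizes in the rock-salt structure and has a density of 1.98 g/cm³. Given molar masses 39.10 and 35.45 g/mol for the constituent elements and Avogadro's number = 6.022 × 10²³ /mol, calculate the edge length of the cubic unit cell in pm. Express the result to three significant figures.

630 pm

M(KCl) = 74.55 g/mol; Z = 4 formula units per cell.
a³ = Z·M/(N_A·ρ) = 4 × 74.55 / (6.022 × 10²³ × 1.98) = 2.501 × 10^-22 cm³, so a = 6.300 × 10^-8 cm = 630 pm.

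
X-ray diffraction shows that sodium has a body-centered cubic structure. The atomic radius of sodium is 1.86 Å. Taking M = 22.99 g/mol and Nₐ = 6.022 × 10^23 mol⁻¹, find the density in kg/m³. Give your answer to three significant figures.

963 kg/m³

In a BCC lattice, atoms touch along the body diagonal, so √3·a = 4r, giving a = 4.295 Å = 4.295 × 10^-8 cm.
With Z = 2, ρ = Z·M/(N_A·a³) = 2 × 22.99 / (6.022 × 10²³ × 7.926 × 10^-23) = 0.9634 g/cm³ = 963 kg/m³.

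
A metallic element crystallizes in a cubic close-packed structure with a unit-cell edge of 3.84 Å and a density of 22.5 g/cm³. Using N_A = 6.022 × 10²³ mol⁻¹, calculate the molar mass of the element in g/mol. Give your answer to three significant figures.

192 g/mol

An FCC cell has Z = 4 atoms; a = 3.840 × 10^-8 cm.
M = ρ·N_A·a³/Z = 22.5 × 6.022 × 10²³ × 5.662 × 10^-23 / 4 = 192 g/mol.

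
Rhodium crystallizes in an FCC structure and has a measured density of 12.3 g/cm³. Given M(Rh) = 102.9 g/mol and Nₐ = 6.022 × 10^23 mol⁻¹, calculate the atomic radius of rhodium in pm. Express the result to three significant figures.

For an FCC cell (Z = 4), a³ = Z·M/(N_A·ρ) = 4 × 102.9 / (6.022 × 10²³ × 12.30) = 5.557 × 10^-23 cm³, so a = 3.816 × 10^-8 cm = 381.6 pm.
Atoms touch along the face diagonal, so √2·a = 4r, so r = 0.3536 × a = 135 pm.

135 pm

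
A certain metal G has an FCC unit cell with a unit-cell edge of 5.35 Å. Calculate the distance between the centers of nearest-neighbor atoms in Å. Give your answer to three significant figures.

3.78 Å

In an FCC structure, atoms touch along the face diagonal, so √2·a = 4r; the nearest-neighbor distance equals 2r = 0.7071·a.
d = 0.7071 × 5.35 = 3.78 Å.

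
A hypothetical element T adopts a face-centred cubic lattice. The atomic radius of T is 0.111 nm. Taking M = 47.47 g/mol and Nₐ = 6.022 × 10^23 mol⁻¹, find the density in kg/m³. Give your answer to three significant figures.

In an FCC lattice, atoms touch along the face diagonal, so √2·a = 4r, giving a = 0.3140 nm = 3.140 × 10^-8 cm.
With Z = 4, ρ = Z·M/(N_A·a³) = 4 × 47.47 / (6.022 × 10²³ × 3.095 × 10^-23) = 10.19 g/cm³ = 10200 kg/m³.

10200 kg/m³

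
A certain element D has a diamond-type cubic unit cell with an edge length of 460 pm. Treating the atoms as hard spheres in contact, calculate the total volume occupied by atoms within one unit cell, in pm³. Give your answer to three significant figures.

3.31 × 10^7 pm³

In a diamond cubic lattice nearest neighbors lie along the body diagonal with √3·a = 8r, so r = 0.2165a = 99.59 pm.
V_atoms = Z × (4/3)πr³ = 8 × (4/3)π × (99.59)³ = 3.31 × 10^7 pm³.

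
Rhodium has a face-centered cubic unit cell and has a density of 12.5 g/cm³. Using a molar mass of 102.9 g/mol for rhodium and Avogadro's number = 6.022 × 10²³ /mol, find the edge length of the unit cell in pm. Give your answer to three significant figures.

380 pm

With Z = 4 atoms per FCC cell, a³ = Z·M/(N_A·ρ) = 4 × 102.9 / (6.022 × 10²³ × 12.50 g/cm³) = 5.468 × 10^-23 cm³.
a = (5.468 × 10^-23)^(1/3) = 3.796 × 10^-8 cm = 380 pm.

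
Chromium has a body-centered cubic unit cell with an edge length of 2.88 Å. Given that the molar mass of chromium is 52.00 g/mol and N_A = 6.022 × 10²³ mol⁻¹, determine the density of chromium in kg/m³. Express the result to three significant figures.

7230 kg/m³

A BCC unit cell contains Z = 2 atoms.
Cell volume: a³ = (2.88 Å)³ = (2.880 × 10^-8 cm)³ = 2.389 × 10^-23 cm³.
ρ = Z·M/(N_A·a³) = 2 × 52.00 / (6.022 × 10²³ × 2.389 × 10^-23) = 7.230 g/cm³ = 7230 kg/m³.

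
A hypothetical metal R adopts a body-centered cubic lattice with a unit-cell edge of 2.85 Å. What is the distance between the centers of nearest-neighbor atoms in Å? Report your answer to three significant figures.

2.47 Å

In a BCC structure, atoms touch along the body diagonal, so √3·a = 4r; the nearest-neighbor distance equals 2r = 0.8660·a.
d = 0.8660 × 2.85 = 2.47 Å.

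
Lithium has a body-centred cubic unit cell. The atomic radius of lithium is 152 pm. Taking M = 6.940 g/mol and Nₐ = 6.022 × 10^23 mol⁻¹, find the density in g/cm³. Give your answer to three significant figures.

0.533 g/cm³

In a BCC lattice, atoms touch along the body diagonal, so √3·a = 4r, giving a = 351.0 pm = 3.510 × 10^-8 cm.
With Z = 2, ρ = Z·M/(N_A·a³) = 2 × 6.940 / (6.022 × 10²³ × 4.325 × 10^-23) = 0.5329 g/cm³.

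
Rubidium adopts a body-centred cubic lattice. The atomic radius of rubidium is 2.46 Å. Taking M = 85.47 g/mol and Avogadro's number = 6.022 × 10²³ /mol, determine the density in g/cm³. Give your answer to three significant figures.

In a BCC lattice, atoms touch along the body diagonal, so √3·a = 4r, giving a = 5.681 Å = 5.681 × 10^-8 cm.
With Z = 2, ρ = Z·M/(N_A·a³) = 2 × 85.47 / (6.022 × 10²³ × 1.834 × 10^-22) = 1.548 g/cm³.

1.55 g/cm³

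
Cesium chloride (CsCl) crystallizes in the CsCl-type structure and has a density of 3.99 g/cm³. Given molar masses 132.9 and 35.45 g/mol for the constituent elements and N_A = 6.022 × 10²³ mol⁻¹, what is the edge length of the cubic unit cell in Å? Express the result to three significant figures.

M(CsCl) = 168.35 g/mol; Z = 1 formula unit per cell.
a³ = Z·M/(N_A·ρ) = 1 × 168.35 / (6.022 × 10²³ × 3.99) = 7.006 × 10^-23 cm³, so a = 4.123 × 10^-8 cm = 4.12 Å.

4.12 Å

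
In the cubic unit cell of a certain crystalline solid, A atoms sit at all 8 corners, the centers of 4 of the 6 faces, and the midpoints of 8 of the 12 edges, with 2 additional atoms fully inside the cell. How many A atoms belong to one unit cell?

Corner atoms are shared by 8 cells (1/8 each), face atoms by 2 (1/2 each), edge atoms by 4 (1/4 each), interior atoms are unshared.
Net atoms = 8 × 1/8 + 4 × 1/2 + 8 × 1/4 + 2 = 1 + 2 + 2 + 2 = 7.

7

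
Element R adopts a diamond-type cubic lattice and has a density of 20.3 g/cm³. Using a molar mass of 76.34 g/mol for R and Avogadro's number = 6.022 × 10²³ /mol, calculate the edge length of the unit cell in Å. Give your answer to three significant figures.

3.68 Å

With Z = 8 atoms per diamond cubic cell, a³ = Z·M/(N_A·ρ) = 8 × 76.34 / (6.022 × 10²³ × 20.30 g/cm³) = 4.996 × 10^-23 cm³.
a = (4.996 × 10^-23)^(1/3) = 3.683 × 10^-8 cm = 3.68 Å.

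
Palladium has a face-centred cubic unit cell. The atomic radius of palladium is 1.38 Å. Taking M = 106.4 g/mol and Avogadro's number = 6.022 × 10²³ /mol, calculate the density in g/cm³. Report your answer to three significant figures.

In an FCC lattice, atoms touch along the face diagonal, so √2·a = 4r, giving a = 3.903 Å = 3.903 × 10^-8 cm.
With Z = 4, ρ = Z·M/(N_A·a³) = 4 × 106.4 / (6.022 × 10²³ × 5.947 × 10^-23) = 11.88 g/cm³.

11.9 g/cm³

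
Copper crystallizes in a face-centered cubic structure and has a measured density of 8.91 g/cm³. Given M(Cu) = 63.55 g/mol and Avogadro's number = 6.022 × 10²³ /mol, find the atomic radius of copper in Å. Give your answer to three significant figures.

For an FCC cell (Z = 4), a³ = Z·M/(N_A·ρ) = 4 × 63.55 / (6.022 × 10²³ × 8.910) = 4.738 × 10^-23 cm³, so a = 3.618 × 10^-8 cm = 3.618 Å.
Atoms touch along the face diagonal, so √2·a = 4r, so r = 0.3536 × a = 1.28 Å.

1.28 Å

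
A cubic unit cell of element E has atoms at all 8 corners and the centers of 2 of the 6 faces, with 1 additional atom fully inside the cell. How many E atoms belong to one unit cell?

Corner atoms are shared by 8 cells (1/8 each), face atoms by 2 (1/2 each), interior atoms are unshared.
Net atoms = 8 × 1/8 + 2 × 1/2 + 1 = 1 + 1 + 1 = 3.

3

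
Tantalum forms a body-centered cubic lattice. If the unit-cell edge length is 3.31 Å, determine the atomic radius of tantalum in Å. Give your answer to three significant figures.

1.43 Å

In a BCC lattice, atoms touch along the body diagonal, so √3·a = 4r.
r = √3·a/4 = 1.7321 × 3.31 / 4 = 1.43 Å.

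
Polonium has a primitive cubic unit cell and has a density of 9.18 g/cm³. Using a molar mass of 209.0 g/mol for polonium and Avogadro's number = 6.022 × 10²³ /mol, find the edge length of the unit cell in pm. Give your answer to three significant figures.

336 pm

With Z = 1 atom per simple cubic cell, a³ = Z·M/(N_A·ρ) = 1 × 209.0 / (6.022 × 10²³ × 9.180 g/cm³) = 3.781 × 10^-23 cm³.
a = (3.781 × 10^-23)^(1/3) = 3.356 × 10^-8 cm = 336 pm.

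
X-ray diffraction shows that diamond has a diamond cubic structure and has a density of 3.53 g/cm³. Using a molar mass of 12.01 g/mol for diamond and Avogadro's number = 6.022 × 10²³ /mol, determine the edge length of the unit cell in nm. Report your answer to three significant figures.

With Z = 8 atoms per diamond cubic cell, a³ = Z·M/(N_A·ρ) = 8 × 12.01 / (6.022 × 10²³ × 3.530 g/cm³) = 4.520 × 10^-23 cm³.
a = (4.520 × 10^-23)^(1/3) = 3.562 × 10^-8 cm = 0.356 nm.

0.356 nm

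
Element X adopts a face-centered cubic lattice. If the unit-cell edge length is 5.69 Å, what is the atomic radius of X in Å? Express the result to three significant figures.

In an FCC lattice, atoms touch along the face diagonal, so √2·a = 4r.
r = √2·a/4 = 1.4142 × 5.69 / 4 = 2.01 Å.

2.01 Å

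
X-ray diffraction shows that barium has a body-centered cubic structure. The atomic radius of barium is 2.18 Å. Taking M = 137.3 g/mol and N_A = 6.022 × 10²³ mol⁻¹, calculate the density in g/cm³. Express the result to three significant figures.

In a BCC lattice, atoms touch along the body diagonal, so √3·a = 4r, giving a = 5.034 Å = 5.034 × 10^-8 cm.
With Z = 2, ρ = Z·M/(N_A·a³) = 2 × 137.3 / (6.022 × 10²³ × 1.276 × 10^-22) = 3.573 g/cm³.

3.57 g/cm³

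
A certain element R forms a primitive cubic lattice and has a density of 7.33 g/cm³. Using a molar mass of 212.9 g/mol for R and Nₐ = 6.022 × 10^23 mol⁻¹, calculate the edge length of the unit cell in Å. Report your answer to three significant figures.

With Z = 1 atom per simple cubic cell, a³ = Z·M/(N_A·ρ) = 1 × 212.9 / (6.022 × 10²³ × 7.330 g/cm³) = 4.823 × 10^-23 cm³.
a = (4.823 × 10^-23)^(1/3) = 3.640 × 10^-8 cm = 3.64 Å.

3.64 Å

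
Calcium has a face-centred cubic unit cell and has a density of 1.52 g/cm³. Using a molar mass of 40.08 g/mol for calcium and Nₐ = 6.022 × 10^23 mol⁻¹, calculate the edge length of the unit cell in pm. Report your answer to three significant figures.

With Z = 4 atoms per FCC cell, a³ = Z·M/(N_A·ρ) = 4 × 40.08 / (6.022 × 10²³ × 1.520 g/cm³) = 1.751 × 10^-22 cm³.
a = (1.751 × 10^-22)^(1/3) = 5.595 × 10^-8 cm = 560 pm.

560 pm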